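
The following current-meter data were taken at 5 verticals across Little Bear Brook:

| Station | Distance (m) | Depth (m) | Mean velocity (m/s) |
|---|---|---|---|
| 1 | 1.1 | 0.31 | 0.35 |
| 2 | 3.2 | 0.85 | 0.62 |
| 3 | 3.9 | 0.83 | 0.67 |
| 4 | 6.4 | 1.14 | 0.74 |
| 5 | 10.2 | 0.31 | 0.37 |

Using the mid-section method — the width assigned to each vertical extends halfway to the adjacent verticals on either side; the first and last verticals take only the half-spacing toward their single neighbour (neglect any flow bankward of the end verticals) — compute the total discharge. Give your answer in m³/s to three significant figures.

w_1 = (3.2 − 1.1)/2 = 1.05 m; q_1 = 0.35 × 0.31 × 1.05 = 0.1139 m³/s
w_2 = (3.9 − 1.1)/2 = 1.4 m; q_2 = 0.62 × 0.85 × 1.4 = 0.7378 m³/s
w_3 = (6.4 − 3.2)/2 = 1.6 m; q_3 = 0.67 × 0.83 × 1.6 = 0.8898 m³/s
w_4 = (10.2 − 3.9)/2 = 3.15 m; q_4 = 0.74 × 1.14 × 3.15 = 2.657 m³/s
w_5 = (10.2 − 6.4)/2 = 1.9 m; q_5 = 0.37 × 0.31 × 1.9 = 0.2179 m³/s
Q = Σ qᵢ = 4.617 m³/s

4.62 m³/s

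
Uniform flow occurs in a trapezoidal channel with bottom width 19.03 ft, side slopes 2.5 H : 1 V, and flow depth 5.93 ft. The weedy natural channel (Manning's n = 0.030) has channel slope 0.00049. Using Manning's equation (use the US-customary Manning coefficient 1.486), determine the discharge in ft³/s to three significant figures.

549 ft³/s

A = (b + z·y)·y = (19.03 + 2.5×5.93)×5.93 = 200.8 ft²
P = b + 2y√(1+z²) = 19.03 + 2×5.93×√(1+2.5²) = 50.96 ft
R = A/P = 200.8/50.96 = 3.939 ft
Q = (1.486/n)·A·R^(2/3)·S^(1/2) = (1.486/0.030) × 200.8 × 3.939^(2/3) × 0.00049^(1/2) = 549.1 ft³/s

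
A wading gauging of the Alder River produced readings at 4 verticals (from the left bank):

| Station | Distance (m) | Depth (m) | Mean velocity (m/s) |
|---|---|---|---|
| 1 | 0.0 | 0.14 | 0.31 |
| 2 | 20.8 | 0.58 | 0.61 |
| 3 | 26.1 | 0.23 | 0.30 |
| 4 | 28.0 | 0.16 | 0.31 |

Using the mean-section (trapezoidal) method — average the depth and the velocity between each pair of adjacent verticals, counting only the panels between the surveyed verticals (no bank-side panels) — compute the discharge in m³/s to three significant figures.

4.53 m³/s

Panel 1-2: Δb = 20.8 m, d̄ = (0.14+0.58)/2 = 0.36, v̄ = (0.31+0.61)/2 = 0.46 → q = 20.8×0.36×0.46 = 3.444 m³/s
Panel 2-3: Δb = 5.3 m, d̄ = (0.58+0.23)/2 = 0.405, v̄ = (0.61+0.30)/2 = 0.455 → q = 5.3×0.405×0.455 = 0.9767 m³/s
Panel 3-4: Δb = 1.9 m, d̄ = (0.23+0.16)/2 = 0.195, v̄ = (0.30+0.31)/2 = 0.305 → q = 1.9×0.195×0.305 = 0.1130 m³/s
Q = Σ q = 4.534 m³/s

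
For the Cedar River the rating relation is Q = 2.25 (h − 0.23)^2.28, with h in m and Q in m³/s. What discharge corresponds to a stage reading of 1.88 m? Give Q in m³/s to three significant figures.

7.05 m³/s

Q = 2.25 × (1.88 − 0.23)^2.28 = 2.25 × 1.65^2.28 = 7.048 m³/s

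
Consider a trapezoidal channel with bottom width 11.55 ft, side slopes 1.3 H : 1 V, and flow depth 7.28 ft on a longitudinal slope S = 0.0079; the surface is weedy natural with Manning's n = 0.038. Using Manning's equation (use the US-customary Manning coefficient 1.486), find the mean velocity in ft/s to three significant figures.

A = (b + z·y)·y = (11.55 + 1.3×7.28)×7.28 = 153.0 ft²
P = b + 2y√(1+z²) = 11.55 + 2×7.28×√(1+1.3²) = 35.43 ft
R = A/P = 153.0/35.43 = 4.318 ft
Q = (1.486/n)·A·R^(2/3)·S^(1/2) = (1.486/0.038) × 153.0 × 4.318^(2/3) × 0.0079^(1/2) = 1410 ft³/s
V = Q/A = 1410/153.0 = 9.216 ft/s

9.22 ft/s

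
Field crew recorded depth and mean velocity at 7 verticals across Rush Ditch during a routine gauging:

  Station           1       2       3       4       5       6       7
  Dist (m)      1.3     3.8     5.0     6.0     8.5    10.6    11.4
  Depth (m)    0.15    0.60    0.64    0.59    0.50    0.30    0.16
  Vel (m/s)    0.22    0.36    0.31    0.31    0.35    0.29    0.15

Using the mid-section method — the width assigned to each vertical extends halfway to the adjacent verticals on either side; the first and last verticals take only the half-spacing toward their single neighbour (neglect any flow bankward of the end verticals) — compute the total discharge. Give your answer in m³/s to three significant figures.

w_1 = (3.8 − 1.3)/2 = 1.25 m; q_1 = 0.22 × 0.15 × 1.25 = 0.04125 m³/s
w_2 = (5.0 − 1.3)/2 = 1.85 m; q_2 = 0.36 × 0.60 × 1.85 = 0.3996 m³/s
w_3 = (6.0 − 3.8)/2 = 1.1 m; q_3 = 0.31 × 0.64 × 1.1 = 0.2182 m³/s
w_4 = (8.5 − 5.0)/2 = 1.75 m; q_4 = 0.31 × 0.59 × 1.75 = 0.3201 m³/s
w_5 = (10.6 − 6.0)/2 = 2.3 m; q_5 = 0.35 × 0.50 × 2.3 = 0.4025 m³/s
w_6 = (11.4 − 8.5)/2 = 1.45 m; q_6 = 0.29 × 0.30 × 1.45 = 0.1262 m³/s
w_7 = (11.4 − 10.6)/2 = 0.4 m; q_7 = 0.15 × 0.16 × 0.4 = 0.009600 m³/s
Q = Σ qᵢ = 1.517 m³/s

1.52 m³/s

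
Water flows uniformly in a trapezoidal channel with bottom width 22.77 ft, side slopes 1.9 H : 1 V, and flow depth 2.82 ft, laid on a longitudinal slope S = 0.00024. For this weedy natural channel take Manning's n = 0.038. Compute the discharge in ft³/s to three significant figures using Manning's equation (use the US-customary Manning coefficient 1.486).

83.1 ft³/s

A = (b + z·y)·y = (22.77 + 1.9×2.82)×2.82 = 79.32 ft²
P = b + 2y√(1+z²) = 22.77 + 2×2.82×√(1+1.9²) = 34.88 ft
R = A/P = 79.32/34.88 = 2.274 ft
Q = (1.486/n)·A·R^(2/3)·S^(1/2) = (1.486/0.038) × 79.32 × 2.274^(2/3) × 0.00024^(1/2) = 83.10 ft³/s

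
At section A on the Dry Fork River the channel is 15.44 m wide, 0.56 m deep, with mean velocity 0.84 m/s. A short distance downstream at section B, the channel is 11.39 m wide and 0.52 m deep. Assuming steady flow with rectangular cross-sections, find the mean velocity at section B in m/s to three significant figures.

Q = A₁V₁ = (15.44×0.56) × 0.84 = 7.263 m³/s
A₂ = 11.39 × 0.52 = 5.923 m²
V₂ = Q/A₂ = 7.263/5.923 = 1.226 m/s

1.23 m/s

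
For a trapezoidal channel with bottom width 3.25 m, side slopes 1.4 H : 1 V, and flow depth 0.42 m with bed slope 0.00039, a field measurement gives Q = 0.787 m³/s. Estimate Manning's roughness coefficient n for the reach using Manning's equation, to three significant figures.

0.0198

A = (b + z·y)·y = (3.25 + 1.4×0.42)×0.42 = 1.612 m²
P = b + 2y√(1+z²) = 3.25 + 2×0.42×√(1+1.4²) = 4.695 m
R = A/P = 1.612/4.695 = 0.3433 m
n = (1/Q)·A·R^(2/3)·S^(1/2) = (1/0.787) × 1.612 × 0.4903 × 0.01975 = 0.01983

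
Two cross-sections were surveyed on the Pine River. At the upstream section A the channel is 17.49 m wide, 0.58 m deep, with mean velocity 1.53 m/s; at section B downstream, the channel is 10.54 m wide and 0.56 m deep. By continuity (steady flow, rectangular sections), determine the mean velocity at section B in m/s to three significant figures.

Q = A₁V₁ = (17.49×0.58) × 1.53 = 15.52 m³/s
A₂ = 10.54 × 0.56 = 5.902 m²
V₂ = Q/A₂ = 15.52/5.902 = 2.630 m/s

2.63 m/s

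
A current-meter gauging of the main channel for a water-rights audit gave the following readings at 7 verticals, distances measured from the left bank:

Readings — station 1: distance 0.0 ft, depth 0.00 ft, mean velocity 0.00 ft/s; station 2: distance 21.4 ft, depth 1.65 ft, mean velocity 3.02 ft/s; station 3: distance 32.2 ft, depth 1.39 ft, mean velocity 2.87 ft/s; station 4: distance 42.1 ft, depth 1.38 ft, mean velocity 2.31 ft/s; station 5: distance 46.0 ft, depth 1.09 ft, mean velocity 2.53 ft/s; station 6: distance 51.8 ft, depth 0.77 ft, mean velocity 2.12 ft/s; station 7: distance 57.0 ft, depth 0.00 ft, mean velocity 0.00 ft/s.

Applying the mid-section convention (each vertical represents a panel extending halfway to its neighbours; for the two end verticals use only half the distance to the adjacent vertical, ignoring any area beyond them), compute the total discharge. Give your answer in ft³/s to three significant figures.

166 ft³/s

w_2 = (32.2 − 0.0)/2 = 16.1 ft; q_2 = 3.02 × 1.65 × 16.1 = 80.23 ft³/s
w_3 = (42.1 − 21.4)/2 = 10.35 ft; q_3 = 2.87 × 1.39 × 10.35 = 41.29 ft³/s
w_4 = (46.0 − 32.2)/2 = 6.9 ft; q_4 = 2.31 × 1.38 × 6.9 = 22.00 ft³/s
w_5 = (51.8 − 42.1)/2 = 4.85 ft; q_5 = 2.53 × 1.09 × 4.85 = 13.37 ft³/s
w_6 = (57.0 − 46.0)/2 = 5.5 ft; q_6 = 2.12 × 0.77 × 5.5 = 8.978 ft³/s
Stations 1, 7 contribute zero (depth or velocity is 0).
Q = Σ qᵢ = 165.9 ft³/s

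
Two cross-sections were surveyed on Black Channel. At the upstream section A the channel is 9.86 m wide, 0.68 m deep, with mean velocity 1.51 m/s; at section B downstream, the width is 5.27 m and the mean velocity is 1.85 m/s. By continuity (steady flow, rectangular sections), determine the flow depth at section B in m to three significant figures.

Q = A₁V₁ = (9.86×0.68) × 1.51 = 10.12 m³/s
d₂ = Q/(b₂ V₂) = 10.12/(5.27×1.85) = 1.038 m

1.04 m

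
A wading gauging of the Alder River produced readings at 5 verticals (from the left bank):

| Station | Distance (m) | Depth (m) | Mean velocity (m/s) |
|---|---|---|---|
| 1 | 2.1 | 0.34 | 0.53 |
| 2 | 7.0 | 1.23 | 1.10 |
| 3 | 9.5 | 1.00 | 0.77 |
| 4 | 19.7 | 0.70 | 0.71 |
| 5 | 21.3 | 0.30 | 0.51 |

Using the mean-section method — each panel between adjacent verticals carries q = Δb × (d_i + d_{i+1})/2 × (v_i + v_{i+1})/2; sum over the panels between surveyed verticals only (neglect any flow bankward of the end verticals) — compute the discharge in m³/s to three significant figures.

Panel 1-2: Δb = 4.9 m, d̄ = (0.34+1.23)/2 = 0.785, v̄ = (0.53+1.10)/2 = 0.815 → q = 4.9×0.785×0.815 = 3.135 m³/s
Panel 2-3: Δb = 2.5 m, d̄ = (1.23+1.00)/2 = 1.115, v̄ = (1.10+0.77)/2 = 0.935 → q = 2.5×1.115×0.935 = 2.606 m³/s
Panel 3-4: Δb = 10.2 m, d̄ = (1.00+0.70)/2 = 0.85, v̄ = (0.77+0.71)/2 = 0.74 → q = 10.2×0.85×0.74 = 6.416 m³/s
Panel 4-5: Δb = 1.6 m, d̄ = (0.70+0.30)/2 = 0.5, v̄ = (0.71+0.51)/2 = 0.61 → q = 1.6×0.5×0.61 = 0.4880 m³/s
Q = Σ q = 12.65 m³/s

12.6 m³/s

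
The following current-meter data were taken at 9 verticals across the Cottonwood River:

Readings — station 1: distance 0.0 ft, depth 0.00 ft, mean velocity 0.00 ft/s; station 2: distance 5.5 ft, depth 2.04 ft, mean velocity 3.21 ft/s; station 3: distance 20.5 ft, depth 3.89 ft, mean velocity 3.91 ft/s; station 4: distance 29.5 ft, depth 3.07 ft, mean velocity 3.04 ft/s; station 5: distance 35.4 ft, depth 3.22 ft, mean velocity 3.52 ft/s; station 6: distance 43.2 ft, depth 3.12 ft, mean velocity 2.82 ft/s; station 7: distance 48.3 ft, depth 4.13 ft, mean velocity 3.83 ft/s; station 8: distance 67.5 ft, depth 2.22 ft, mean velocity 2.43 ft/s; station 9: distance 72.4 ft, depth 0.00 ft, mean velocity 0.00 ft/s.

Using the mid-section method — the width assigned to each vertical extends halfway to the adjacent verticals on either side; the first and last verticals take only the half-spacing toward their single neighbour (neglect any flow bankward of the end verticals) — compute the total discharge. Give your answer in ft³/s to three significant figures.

w_2 = (20.5 − 0.0)/2 = 10.25 ft; q_2 = 3.21 × 2.04 × 10.25 = 67.12 ft³/s
w_3 = (29.5 − 5.5)/2 = 12 ft; q_3 = 3.91 × 3.89 × 12 = 182.5 ft³/s
w_4 = (35.4 − 20.5)/2 = 7.45 ft; q_4 = 3.04 × 3.07 × 7.45 = 69.53 ft³/s
w_5 = (43.2 − 29.5)/2 = 6.85 ft; q_5 = 3.52 × 3.22 × 6.85 = 77.64 ft³/s
w_6 = (48.3 − 35.4)/2 = 6.45 ft; q_6 = 2.82 × 3.12 × 6.45 = 56.75 ft³/s
w_7 = (67.5 − 43.2)/2 = 12.15 ft; q_7 = 3.83 × 4.13 × 12.15 = 192.2 ft³/s
w_8 = (72.4 − 48.3)/2 = 12.05 ft; q_8 = 2.43 × 2.22 × 12.05 = 65.00 ft³/s
Stations 1, 9 contribute zero (depth or velocity is 0).
Q = Σ qᵢ = 710.8 ft³/s

711 ft³/s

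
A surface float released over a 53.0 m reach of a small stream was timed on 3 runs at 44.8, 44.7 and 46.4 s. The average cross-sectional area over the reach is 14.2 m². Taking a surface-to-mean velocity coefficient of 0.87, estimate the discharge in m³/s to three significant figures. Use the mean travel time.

t̄ = (44.8 + 44.7 + 46.4) / 3 = 45.3 s
v_surface = L / t̄ = 53.0 / 45.3 = 1.170 m/s
v_mean = 0.87 × 1.170 = 1.018 m/s
Q = A × v_mean = 14.2 × 1.018 = 14.45 m³/s

14.5 m³/s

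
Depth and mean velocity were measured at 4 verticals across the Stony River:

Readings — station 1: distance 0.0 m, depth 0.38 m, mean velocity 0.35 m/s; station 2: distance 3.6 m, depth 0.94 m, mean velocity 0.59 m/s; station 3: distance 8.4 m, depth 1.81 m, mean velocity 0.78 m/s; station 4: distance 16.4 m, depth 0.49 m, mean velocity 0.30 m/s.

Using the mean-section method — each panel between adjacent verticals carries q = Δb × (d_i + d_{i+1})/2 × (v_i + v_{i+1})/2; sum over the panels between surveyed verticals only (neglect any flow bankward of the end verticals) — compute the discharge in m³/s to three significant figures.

Panel 1-2: Δb = 3.6 m, d̄ = (0.38+0.94)/2 = 0.66, v̄ = (0.35+0.59)/2 = 0.47 → q = 3.6×0.66×0.47 = 1.117 m³/s
Panel 2-3: Δb = 4.8 m, d̄ = (0.94+1.81)/2 = 1.375, v̄ = (0.59+0.78)/2 = 0.685 → q = 4.8×1.375×0.685 = 4.521 m³/s
Panel 3-4: Δb = 8 m, d̄ = (1.81+0.49)/2 = 1.15, v̄ = (0.78+0.30)/2 = 0.54 → q = 8×1.15×0.54 = 4.968 m³/s
Q = Σ q = 10.61 m³/s

10.6 m³/s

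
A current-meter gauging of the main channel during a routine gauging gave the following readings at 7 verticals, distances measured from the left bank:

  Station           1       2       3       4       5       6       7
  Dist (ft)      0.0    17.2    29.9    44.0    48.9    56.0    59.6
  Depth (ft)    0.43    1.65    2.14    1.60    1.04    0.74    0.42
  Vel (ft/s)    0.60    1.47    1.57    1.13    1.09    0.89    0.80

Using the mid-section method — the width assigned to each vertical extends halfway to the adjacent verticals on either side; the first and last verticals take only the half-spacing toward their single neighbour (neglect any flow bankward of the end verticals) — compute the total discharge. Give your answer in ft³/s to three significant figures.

112 ft³/s

w_1 = (17.2 − 0.0)/2 = 8.6 ft; q_1 = 0.60 × 0.43 × 8.6 = 2.219 ft³/s
w_2 = (29.9 − 0.0)/2 = 14.95 ft; q_2 = 1.47 × 1.65 × 14.95 = 36.26 ft³/s
w_3 = (44.0 − 17.2)/2 = 13.4 ft; q_3 = 1.57 × 2.14 × 13.4 = 45.02 ft³/s
w_4 = (48.9 − 29.9)/2 = 9.5 ft; q_4 = 1.13 × 1.60 × 9.5 = 17.18 ft³/s
w_5 = (56.0 − 44.0)/2 = 6 ft; q_5 = 1.09 × 1.04 × 6 = 6.802 ft³/s
w_6 = (59.6 − 48.9)/2 = 5.35 ft; q_6 = 0.89 × 0.74 × 5.35 = 3.524 ft³/s
w_7 = (59.6 − 56.0)/2 = 1.8 ft; q_7 = 0.80 × 0.42 × 1.8 = 0.6048 ft³/s
Q = Σ qᵢ = 111.6 ft³/s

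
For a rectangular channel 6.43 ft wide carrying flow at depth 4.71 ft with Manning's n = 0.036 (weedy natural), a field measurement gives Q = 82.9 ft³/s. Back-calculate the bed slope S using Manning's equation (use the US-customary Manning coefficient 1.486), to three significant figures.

A = b·y = 6.43 × 4.71 = 30.29 ft²
P = b + 2y = 6.43 + 2×4.71 = 15.85 ft
R = A/P = 30.29/15.85 = 1.911 ft
S = (Q·n / (1.486·A·R^(2/3)))² = (82.9×0.036 / (1.486×30.29×1.540))² = 0.001855

0.00185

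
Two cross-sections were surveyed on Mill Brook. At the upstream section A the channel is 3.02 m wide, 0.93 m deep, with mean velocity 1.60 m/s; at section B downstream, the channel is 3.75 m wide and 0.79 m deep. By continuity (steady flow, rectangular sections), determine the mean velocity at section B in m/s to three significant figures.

1.52 m/s

Q = A₁V₁ = (3.02×0.93) × 1.60 = 4.494 m³/s
A₂ = 3.75 × 0.79 = 2.963 m²
V₂ = Q/A₂ = 4.494/2.963 = 1.517 m/s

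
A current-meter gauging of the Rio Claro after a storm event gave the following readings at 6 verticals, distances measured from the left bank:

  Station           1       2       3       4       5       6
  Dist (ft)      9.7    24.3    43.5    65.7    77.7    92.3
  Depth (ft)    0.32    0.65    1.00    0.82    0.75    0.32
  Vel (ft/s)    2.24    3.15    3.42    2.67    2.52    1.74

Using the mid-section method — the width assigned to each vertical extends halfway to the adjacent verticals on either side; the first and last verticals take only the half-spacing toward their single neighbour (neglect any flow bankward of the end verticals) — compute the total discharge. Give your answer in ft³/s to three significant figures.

w_1 = (24.3 − 9.7)/2 = 7.3 ft; q_1 = 2.24 × 0.32 × 7.3 = 5.233 ft³/s
w_2 = (43.5 − 9.7)/2 = 16.9 ft; q_2 = 3.15 × 0.65 × 16.9 = 34.60 ft³/s
w_3 = (65.7 − 24.3)/2 = 20.7 ft; q_3 = 3.42 × 1.00 × 20.7 = 70.79 ft³/s
w_4 = (77.7 − 43.5)/2 = 17.1 ft; q_4 = 2.67 × 0.82 × 17.1 = 37.44 ft³/s
w_5 = (92.3 − 65.7)/2 = 13.3 ft; q_5 = 2.52 × 0.75 × 13.3 = 25.14 ft³/s
w_6 = (92.3 − 77.7)/2 = 7.3 ft; q_6 = 1.74 × 0.32 × 7.3 = 4.065 ft³/s
Q = Σ qᵢ = 177.3 ft³/s

177 ft³/s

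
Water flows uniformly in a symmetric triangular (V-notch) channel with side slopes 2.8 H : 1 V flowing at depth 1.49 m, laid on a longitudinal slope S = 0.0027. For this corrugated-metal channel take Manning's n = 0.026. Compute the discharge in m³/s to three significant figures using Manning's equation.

9.81 m³/s

A = z·y² = 2.8×1.49² = 6.216 m²
P = 2y√(1+z²) = 2×1.49×√(1+2.8²) = 8.860 m
R = A/P = 6.216/8.860 = 0.7016 m
Q = (1/n)·A·R^(2/3)·S^(1/2) = (1/0.026) × 6.216 × 0.7016^(2/3) × 0.0027^(1/2) = 9.809 m³/s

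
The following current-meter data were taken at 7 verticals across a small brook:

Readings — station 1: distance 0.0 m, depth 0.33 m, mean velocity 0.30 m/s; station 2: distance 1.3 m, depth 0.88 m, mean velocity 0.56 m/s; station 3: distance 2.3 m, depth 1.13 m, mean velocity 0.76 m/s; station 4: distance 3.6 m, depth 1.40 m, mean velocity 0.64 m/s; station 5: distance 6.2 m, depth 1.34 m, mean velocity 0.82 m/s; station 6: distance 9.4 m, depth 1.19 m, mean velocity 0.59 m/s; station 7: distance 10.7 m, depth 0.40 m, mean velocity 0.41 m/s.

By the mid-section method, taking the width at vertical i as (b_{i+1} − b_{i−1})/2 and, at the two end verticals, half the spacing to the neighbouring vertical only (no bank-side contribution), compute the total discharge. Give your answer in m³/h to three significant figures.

w_1 = (1.3 − 0.0)/2 = 0.65 m; q_1 = 0.30 × 0.33 × 0.65 = 0.06435 m³/s
w_2 = (2.3 − 0.0)/2 = 1.15 m; q_2 = 0.56 × 0.88 × 1.15 = 0.5667 m³/s
w_3 = (3.6 − 1.3)/2 = 1.15 m; q_3 = 0.76 × 1.13 × 1.15 = 0.9876 m³/s
w_4 = (6.2 − 2.3)/2 = 1.95 m; q_4 = 0.64 × 1.40 × 1.95 = 1.747 m³/s
w_5 = (9.4 − 3.6)/2 = 2.9 m; q_5 = 0.82 × 1.34 × 2.9 = 3.187 m³/s
w_6 = (10.7 − 6.2)/2 = 2.25 m; q_6 = 0.59 × 1.19 × 2.25 = 1.580 m³/s
w_7 = (10.7 − 9.4)/2 = 0.65 m; q_7 = 0.41 × 0.40 × 0.65 = 0.1066 m³/s
Q = Σ qᵢ = 8.239 m³/s
= 8.239 × 3600 = 29660 m³/h

29700 m³/h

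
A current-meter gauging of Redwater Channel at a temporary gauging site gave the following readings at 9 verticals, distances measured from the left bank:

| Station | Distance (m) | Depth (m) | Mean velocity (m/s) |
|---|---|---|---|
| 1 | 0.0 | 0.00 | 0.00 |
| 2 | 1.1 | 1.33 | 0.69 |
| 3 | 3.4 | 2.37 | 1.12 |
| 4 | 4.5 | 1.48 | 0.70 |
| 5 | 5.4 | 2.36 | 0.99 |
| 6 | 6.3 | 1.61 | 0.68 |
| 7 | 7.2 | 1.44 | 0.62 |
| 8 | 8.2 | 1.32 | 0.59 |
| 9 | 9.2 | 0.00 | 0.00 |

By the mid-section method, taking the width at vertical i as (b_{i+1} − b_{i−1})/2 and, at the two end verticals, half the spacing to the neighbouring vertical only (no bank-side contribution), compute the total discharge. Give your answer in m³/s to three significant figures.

w_2 = (3.4 − 0.0)/2 = 1.7 m; q_2 = 0.69 × 1.33 × 1.7 = 1.560 m³/s
w_3 = (4.5 − 1.1)/2 = 1.7 m; q_3 = 1.12 × 2.37 × 1.7 = 4.512 m³/s
w_4 = (5.4 − 3.4)/2 = 1 m; q_4 = 0.70 × 1.48 × 1 = 1.036 m³/s
w_5 = (6.3 − 4.5)/2 = 0.9 m; q_5 = 0.99 × 2.36 × 0.9 = 2.103 m³/s
w_6 = (7.2 − 5.4)/2 = 0.9 m; q_6 = 0.68 × 1.61 × 0.9 = 0.9853 m³/s
w_7 = (8.2 − 6.3)/2 = 0.95 m; q_7 = 0.62 × 1.44 × 0.95 = 0.8482 m³/s
w_8 = (9.2 − 7.2)/2 = 1 m; q_8 = 0.59 × 1.32 × 1 = 0.7788 m³/s
Stations 1, 9 contribute zero (depth or velocity is 0).
Q = Σ qᵢ = 11.82 m³/s

11.8 m³/s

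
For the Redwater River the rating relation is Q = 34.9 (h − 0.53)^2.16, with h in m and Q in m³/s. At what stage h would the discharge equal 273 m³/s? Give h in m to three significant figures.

3.12 m

h − h₀ = (Q/C)^(1/b) = (273/34.9)^(1/2.16) = 2.592 m
h = 0.53 + 2.592 = 3.122 m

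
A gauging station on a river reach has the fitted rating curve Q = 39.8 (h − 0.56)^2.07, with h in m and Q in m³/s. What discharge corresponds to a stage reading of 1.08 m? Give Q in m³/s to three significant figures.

Q = 39.8 × (1.08 − 0.56)^2.07 = 39.8 × 0.52^2.07 = 10.28 m³/s

10.3 m³/s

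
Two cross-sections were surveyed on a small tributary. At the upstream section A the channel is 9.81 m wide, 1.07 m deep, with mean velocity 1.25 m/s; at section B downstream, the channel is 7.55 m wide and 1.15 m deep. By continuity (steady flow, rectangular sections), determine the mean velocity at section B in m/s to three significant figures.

Q = A₁V₁ = (9.81×1.07) × 1.25 = 13.12 m³/s
A₂ = 7.55 × 1.15 = 8.683 m²
V₂ = Q/A₂ = 13.12/8.683 = 1.511 m/s

1.51 m/s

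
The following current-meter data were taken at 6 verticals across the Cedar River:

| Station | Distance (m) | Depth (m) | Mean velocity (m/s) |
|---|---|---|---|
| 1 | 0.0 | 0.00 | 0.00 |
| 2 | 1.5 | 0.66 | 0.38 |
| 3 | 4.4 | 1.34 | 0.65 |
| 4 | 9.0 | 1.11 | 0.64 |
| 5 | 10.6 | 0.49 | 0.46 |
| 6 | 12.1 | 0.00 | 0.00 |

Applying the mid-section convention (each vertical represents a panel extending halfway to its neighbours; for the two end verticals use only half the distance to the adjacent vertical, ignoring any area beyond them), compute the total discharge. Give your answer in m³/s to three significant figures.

6.37 m³/s

w_2 = (4.4 − 0.0)/2 = 2.2 m; q_2 = 0.38 × 0.66 × 2.2 = 0.5518 m³/s
w_3 = (9.0 − 1.5)/2 = 3.75 m; q_3 = 0.65 × 1.34 × 3.75 = 3.266 m³/s
w_4 = (10.6 − 4.4)/2 = 3.1 m; q_4 = 0.64 × 1.11 × 3.1 = 2.202 m³/s
w_5 = (12.1 − 9.0)/2 = 1.55 m; q_5 = 0.46 × 0.49 × 1.55 = 0.3494 m³/s
Stations 1, 6 contribute zero (depth or velocity is 0).
Q = Σ qᵢ = 6.370 m³/s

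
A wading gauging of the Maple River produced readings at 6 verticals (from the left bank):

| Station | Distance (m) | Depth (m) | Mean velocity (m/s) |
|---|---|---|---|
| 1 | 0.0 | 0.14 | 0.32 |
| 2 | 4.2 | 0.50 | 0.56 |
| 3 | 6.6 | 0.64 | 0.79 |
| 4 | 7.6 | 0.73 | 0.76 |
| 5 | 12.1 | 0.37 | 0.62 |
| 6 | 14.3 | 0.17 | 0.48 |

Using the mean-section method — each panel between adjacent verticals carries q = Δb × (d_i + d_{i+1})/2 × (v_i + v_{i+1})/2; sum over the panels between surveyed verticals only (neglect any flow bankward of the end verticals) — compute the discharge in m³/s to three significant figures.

4.08 m³/s

Panel 1-2: Δb = 4.2 m, d̄ = (0.14+0.50)/2 = 0.32, v̄ = (0.32+0.56)/2 = 0.44 → q = 4.2×0.32×0.44 = 0.5914 m³/s
Panel 2-3: Δb = 2.4 m, d̄ = (0.50+0.64)/2 = 0.57, v̄ = (0.56+0.79)/2 = 0.675 → q = 2.4×0.57×0.675 = 0.9234 m³/s
Panel 3-4: Δb = 1 m, d̄ = (0.64+0.73)/2 = 0.685, v̄ = (0.79+0.76)/2 = 0.775 → q = 1×0.685×0.775 = 0.5309 m³/s
Panel 4-5: Δb = 4.5 m, d̄ = (0.73+0.37)/2 = 0.55, v̄ = (0.76+0.62)/2 = 0.69 → q = 4.5×0.55×0.69 = 1.708 m³/s
Panel 5-6: Δb = 2.2 m, d̄ = (0.37+0.17)/2 = 0.27, v̄ = (0.62+0.48)/2 = 0.55 → q = 2.2×0.27×0.55 = 0.3267 m³/s
Q = Σ q = 4.080 m³/s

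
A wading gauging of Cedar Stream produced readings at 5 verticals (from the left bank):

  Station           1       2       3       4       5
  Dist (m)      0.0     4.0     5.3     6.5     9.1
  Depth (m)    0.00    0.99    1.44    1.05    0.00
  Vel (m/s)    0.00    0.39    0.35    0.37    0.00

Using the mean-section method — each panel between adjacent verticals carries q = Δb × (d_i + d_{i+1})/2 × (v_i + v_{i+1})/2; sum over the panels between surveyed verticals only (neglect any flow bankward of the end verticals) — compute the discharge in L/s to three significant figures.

1760 L/s

Panel 1-2: Δb = 4 m, d̄ = (0.00+0.99)/2 = 0.495, v̄ = (0.00+0.39)/2 = 0.195 → q = 4×0.495×0.195 = 0.3861 m³/s
Panel 2-3: Δb = 1.3 m, d̄ = (0.99+1.44)/2 = 1.215, v̄ = (0.39+0.35)/2 = 0.37 → q = 1.3×1.215×0.37 = 0.5844 m³/s
Panel 3-4: Δb = 1.2 m, d̄ = (1.44+1.05)/2 = 1.245, v̄ = (0.35+0.37)/2 = 0.36 → q = 1.2×1.245×0.36 = 0.5378 m³/s
Panel 4-5: Δb = 2.6 m, d̄ = (1.05+0.00)/2 = 0.525, v̄ = (0.37+0.00)/2 = 0.185 → q = 2.6×0.525×0.185 = 0.2525 m³/s
Q = Σ q = 1.761 m³/s
= 1.761 × 1000 = 1761 L/s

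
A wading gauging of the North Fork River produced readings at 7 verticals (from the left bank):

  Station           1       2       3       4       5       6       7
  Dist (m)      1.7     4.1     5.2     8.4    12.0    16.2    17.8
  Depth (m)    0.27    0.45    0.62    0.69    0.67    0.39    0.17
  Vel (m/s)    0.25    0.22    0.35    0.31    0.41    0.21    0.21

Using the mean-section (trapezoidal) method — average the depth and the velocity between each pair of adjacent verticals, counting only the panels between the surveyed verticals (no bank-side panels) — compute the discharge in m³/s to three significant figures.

2.73 m³/s

Panel 1-2: Δb = 2.4 m, d̄ = (0.27+0.45)/2 = 0.36, v̄ = (0.25+0.22)/2 = 0.235 → q = 2.4×0.36×0.235 = 0.2030 m³/s
Panel 2-3: Δb = 1.1 m, d̄ = (0.45+0.62)/2 = 0.535, v̄ = (0.22+0.35)/2 = 0.285 → q = 1.1×0.535×0.285 = 0.1677 m³/s
Panel 3-4: Δb = 3.2 m, d̄ = (0.62+0.69)/2 = 0.655, v̄ = (0.35+0.31)/2 = 0.33 → q = 3.2×0.655×0.33 = 0.6917 m³/s
Panel 4-5: Δb = 3.6 m, d̄ = (0.69+0.67)/2 = 0.68, v̄ = (0.31+0.41)/2 = 0.36 → q = 3.6×0.68×0.36 = 0.8813 m³/s
Panel 5-6: Δb = 4.2 m, d̄ = (0.67+0.39)/2 = 0.53, v̄ = (0.41+0.21)/2 = 0.31 → q = 4.2×0.53×0.31 = 0.6901 m³/s
Panel 6-7: Δb = 1.6 m, d̄ = (0.39+0.17)/2 = 0.28, v̄ = (0.21+0.21)/2 = 0.21 → q = 1.6×0.28×0.21 = 0.09408 m³/s
Q = Σ q = 2.728 m³/s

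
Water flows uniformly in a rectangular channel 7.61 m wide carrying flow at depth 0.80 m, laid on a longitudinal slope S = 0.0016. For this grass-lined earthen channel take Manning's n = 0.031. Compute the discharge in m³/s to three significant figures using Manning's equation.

A = b·y = 7.61 × 0.80 = 6.088 m²
P = b + 2y = 7.61 + 2×0.80 = 9.210 m
R = A/P = 6.088/9.210 = 0.6610 m
Q = (1/n)·A·R^(2/3)·S^(1/2) = (1/0.031) × 6.088 × 0.6610^(2/3) × 0.0016^(1/2) = 5.961 m³/s

5.96 m³/s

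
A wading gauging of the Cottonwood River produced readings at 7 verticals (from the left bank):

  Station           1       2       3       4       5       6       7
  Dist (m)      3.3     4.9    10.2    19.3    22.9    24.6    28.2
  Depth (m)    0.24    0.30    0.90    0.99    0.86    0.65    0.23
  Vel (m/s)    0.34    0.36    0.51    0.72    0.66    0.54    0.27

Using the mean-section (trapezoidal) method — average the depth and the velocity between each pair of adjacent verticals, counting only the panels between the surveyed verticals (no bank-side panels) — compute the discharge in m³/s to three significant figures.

10.5 m³/s

Panel 1-2: Δb = 1.6 m, d̄ = (0.24+0.30)/2 = 0.27, v̄ = (0.34+0.36)/2 = 0.35 → q = 1.6×0.27×0.35 = 0.1512 m³/s
Panel 2-3: Δb = 5.3 m, d̄ = (0.30+0.90)/2 = 0.6, v̄ = (0.36+0.51)/2 = 0.435 → q = 5.3×0.6×0.435 = 1.383 m³/s
Panel 3-4: Δb = 9.1 m, d̄ = (0.90+0.99)/2 = 0.945, v̄ = (0.51+0.72)/2 = 0.615 → q = 9.1×0.945×0.615 = 5.289 m³/s
Panel 4-5: Δb = 3.6 m, d̄ = (0.99+0.86)/2 = 0.925, v̄ = (0.72+0.66)/2 = 0.69 → q = 3.6×0.925×0.69 = 2.298 m³/s
Panel 5-6: Δb = 1.7 m, d̄ = (0.86+0.65)/2 = 0.755, v̄ = (0.66+0.54)/2 = 0.6 → q = 1.7×0.755×0.6 = 0.7701 m³/s
Panel 6-7: Δb = 3.6 m, d̄ = (0.65+0.23)/2 = 0.44, v̄ = (0.54+0.27)/2 = 0.405 → q = 3.6×0.44×0.405 = 0.6415 m³/s
Q = Σ q = 10.53 m³/s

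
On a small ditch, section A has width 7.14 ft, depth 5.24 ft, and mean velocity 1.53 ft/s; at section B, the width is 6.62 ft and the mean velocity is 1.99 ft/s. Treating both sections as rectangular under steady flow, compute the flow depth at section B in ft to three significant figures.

Q = A₁V₁ = (7.14×5.24) × 1.53 = 57.24 ft³/s
d₂ = Q/(b₂ V₂) = 57.24/(6.62×1.99) = 4.345 ft

4.35 ft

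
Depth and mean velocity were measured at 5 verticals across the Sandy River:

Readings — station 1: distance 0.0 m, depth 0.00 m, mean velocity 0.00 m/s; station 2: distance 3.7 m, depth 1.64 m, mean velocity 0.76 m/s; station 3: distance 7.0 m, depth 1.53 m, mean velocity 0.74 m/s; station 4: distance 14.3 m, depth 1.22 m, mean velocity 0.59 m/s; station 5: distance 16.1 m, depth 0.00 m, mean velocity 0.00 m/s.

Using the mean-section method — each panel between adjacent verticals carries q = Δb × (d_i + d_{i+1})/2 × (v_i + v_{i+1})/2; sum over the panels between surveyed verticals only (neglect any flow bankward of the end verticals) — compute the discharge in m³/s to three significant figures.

Panel 1-2: Δb = 3.7 m, d̄ = (0.00+1.64)/2 = 0.82, v̄ = (0.00+0.76)/2 = 0.38 → q = 3.7×0.82×0.38 = 1.153 m³/s
Panel 2-3: Δb = 3.3 m, d̄ = (1.64+1.53)/2 = 1.585, v̄ = (0.76+0.74)/2 = 0.75 → q = 3.3×1.585×0.75 = 3.923 m³/s
Panel 3-4: Δb = 7.3 m, d̄ = (1.53+1.22)/2 = 1.375, v̄ = (0.74+0.59)/2 = 0.665 → q = 7.3×1.375×0.665 = 6.675 m³/s
Panel 4-5: Δb = 1.8 m, d̄ = (1.22+0.00)/2 = 0.61, v̄ = (0.59+0.00)/2 = 0.295 → q = 1.8×0.61×0.295 = 0.3239 m³/s
Q = Σ q = 12.07 m³/s

12.1 m³/s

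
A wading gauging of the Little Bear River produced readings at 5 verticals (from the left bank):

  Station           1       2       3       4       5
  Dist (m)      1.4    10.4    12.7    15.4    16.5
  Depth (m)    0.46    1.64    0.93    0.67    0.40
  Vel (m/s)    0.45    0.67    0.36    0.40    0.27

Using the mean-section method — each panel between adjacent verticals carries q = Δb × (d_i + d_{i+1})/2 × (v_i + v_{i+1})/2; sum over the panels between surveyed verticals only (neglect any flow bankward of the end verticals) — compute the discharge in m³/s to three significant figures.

7.83 m³/s

Panel 1-2: Δb = 9 m, d̄ = (0.46+1.64)/2 = 1.05, v̄ = (0.45+0.67)/2 = 0.56 → q = 9×1.05×0.56 = 5.292 m³/s
Panel 2-3: Δb = 2.3 m, d̄ = (1.64+0.93)/2 = 1.285, v̄ = (0.67+0.36)/2 = 0.515 → q = 2.3×1.285×0.515 = 1.522 m³/s
Panel 3-4: Δb = 2.7 m, d̄ = (0.93+0.67)/2 = 0.8, v̄ = (0.36+0.40)/2 = 0.38 → q = 2.7×0.8×0.38 = 0.8208 m³/s
Panel 4-5: Δb = 1.1 m, d̄ = (0.67+0.40)/2 = 0.535, v̄ = (0.40+0.27)/2 = 0.335 → q = 1.1×0.535×0.335 = 0.1971 m³/s
Q = Σ q = 7.832 m³/s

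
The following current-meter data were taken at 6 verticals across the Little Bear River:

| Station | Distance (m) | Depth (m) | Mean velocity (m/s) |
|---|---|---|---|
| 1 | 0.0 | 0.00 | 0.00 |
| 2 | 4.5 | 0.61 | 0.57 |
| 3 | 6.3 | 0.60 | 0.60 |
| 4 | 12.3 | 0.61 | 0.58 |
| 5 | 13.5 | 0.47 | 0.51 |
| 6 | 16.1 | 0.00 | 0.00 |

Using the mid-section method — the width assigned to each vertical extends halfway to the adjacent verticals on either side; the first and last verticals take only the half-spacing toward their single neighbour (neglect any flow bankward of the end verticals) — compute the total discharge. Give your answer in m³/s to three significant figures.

w_2 = (6.3 − 0.0)/2 = 3.15 m; q_2 = 0.57 × 0.61 × 3.15 = 1.095 m³/s
w_3 = (12.3 − 4.5)/2 = 3.9 m; q_3 = 0.60 × 0.60 × 3.9 = 1.404 m³/s
w_4 = (13.5 − 6.3)/2 = 3.6 m; q_4 = 0.58 × 0.61 × 3.6 = 1.274 m³/s
w_5 = (16.1 − 12.3)/2 = 1.9 m; q_5 = 0.51 × 0.47 × 1.9 = 0.4554 m³/s
Stations 1, 6 contribute zero (depth or velocity is 0).
Q = Σ qᵢ = 4.228 m³/s

4.23 m³/s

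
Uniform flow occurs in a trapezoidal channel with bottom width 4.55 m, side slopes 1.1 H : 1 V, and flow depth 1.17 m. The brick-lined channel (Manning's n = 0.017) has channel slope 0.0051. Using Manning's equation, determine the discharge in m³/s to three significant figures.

A = (b + z·y)·y = (4.55 + 1.1×1.17)×1.17 = 6.829 m²
P = b + 2y√(1+z²) = 4.55 + 2×1.17×√(1+1.1²) = 8.029 m
R = A/P = 6.829/8.029 = 0.8506 m
Q = (1/n)·A·R^(2/3)·S^(1/2) = (1/0.017) × 6.829 × 0.8506^(2/3) × 0.0051^(1/2) = 25.76 m³/s

25.8 m³/s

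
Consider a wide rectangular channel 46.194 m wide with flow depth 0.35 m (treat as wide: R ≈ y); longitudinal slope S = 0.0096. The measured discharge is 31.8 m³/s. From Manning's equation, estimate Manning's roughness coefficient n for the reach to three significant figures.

0.0247

A = b·y = 46.194 × 0.35 = 16.17 m²
Wide channel: R ≈ y = 0.35 m
n = (1/Q)·A·R^(2/3)·S^(1/2) = (1/31.8) × 16.17 × 0.4966 × 0.09798 = 0.02474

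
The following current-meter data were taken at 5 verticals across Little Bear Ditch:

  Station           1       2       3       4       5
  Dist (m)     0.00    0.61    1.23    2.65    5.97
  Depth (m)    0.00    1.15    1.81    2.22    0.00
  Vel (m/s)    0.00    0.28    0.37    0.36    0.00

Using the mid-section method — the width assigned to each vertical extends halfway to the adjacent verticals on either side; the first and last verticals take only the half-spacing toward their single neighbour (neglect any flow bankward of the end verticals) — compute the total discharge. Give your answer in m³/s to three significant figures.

w_2 = (1.23 − 0.00)/2 = 0.615 m; q_2 = 0.28 × 1.15 × 0.615 = 0.1980 m³/s
w_3 = (2.65 − 0.61)/2 = 1.02 m; q_3 = 0.37 × 1.81 × 1.02 = 0.6831 m³/s
w_4 = (5.97 − 1.23)/2 = 2.37 m; q_4 = 0.36 × 2.22 × 2.37 = 1.894 m³/s
Stations 1, 5 contribute zero (depth or velocity is 0).
Q = Σ qᵢ = 2.775 m³/s

2.78 m³/s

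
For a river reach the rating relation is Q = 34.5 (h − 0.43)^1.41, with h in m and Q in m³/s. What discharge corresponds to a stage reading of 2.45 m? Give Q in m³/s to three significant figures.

Q = 34.5 × (2.45 − 0.43)^1.41 = 34.5 × 2.02^1.41 = 92.97 m³/s

93.0 m³/s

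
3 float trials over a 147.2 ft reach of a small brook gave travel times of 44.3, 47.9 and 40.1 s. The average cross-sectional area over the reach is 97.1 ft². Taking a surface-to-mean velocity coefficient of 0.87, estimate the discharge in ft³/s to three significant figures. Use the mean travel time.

t̄ = (44.3 + 47.9 + 40.1) / 3 = 44.1 s
v_surface = L / t̄ = 147.2 / 44.1 = 3.338 ft/s
v_mean = 0.87 × 3.338 = 2.904 ft/s
Q = A × v_mean = 97.1 × 2.904 = 282.0 ft³/s

282 ft³/s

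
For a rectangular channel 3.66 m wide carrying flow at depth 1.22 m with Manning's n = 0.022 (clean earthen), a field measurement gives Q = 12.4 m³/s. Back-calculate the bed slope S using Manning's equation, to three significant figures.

0.00566

A = b·y = 3.66 × 1.22 = 4.465 m²
P = b + 2y = 3.66 + 2×1.22 = 6.100 m
R = A/P = 4.465/6.100 = 0.7320 m
S = (Q·n / (1·A·R^(2/3)))² = (12.4×0.022 / (1×4.465×0.8122))² = 0.005658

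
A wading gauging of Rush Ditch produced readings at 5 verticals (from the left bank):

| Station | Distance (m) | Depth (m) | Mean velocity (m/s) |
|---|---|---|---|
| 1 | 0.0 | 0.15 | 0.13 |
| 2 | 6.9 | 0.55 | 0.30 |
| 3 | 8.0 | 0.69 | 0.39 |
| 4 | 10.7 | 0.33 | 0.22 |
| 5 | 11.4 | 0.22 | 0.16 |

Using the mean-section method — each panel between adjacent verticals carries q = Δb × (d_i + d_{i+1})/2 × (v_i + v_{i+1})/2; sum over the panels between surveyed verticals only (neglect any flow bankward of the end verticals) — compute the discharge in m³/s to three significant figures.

1.21 m³/s

Panel 1-2: Δb = 6.9 m, d̄ = (0.15+0.55)/2 = 0.35, v̄ = (0.13+0.30)/2 = 0.215 → q = 6.9×0.35×0.215 = 0.5192 m³/s
Panel 2-3: Δb = 1.1 m, d̄ = (0.55+0.69)/2 = 0.62, v̄ = (0.30+0.39)/2 = 0.345 → q = 1.1×0.62×0.345 = 0.2353 m³/s
Panel 3-4: Δb = 2.7 m, d̄ = (0.69+0.33)/2 = 0.51, v̄ = (0.39+0.22)/2 = 0.305 → q = 2.7×0.51×0.305 = 0.4200 m³/s
Panel 4-5: Δb = 0.7 m, d̄ = (0.33+0.22)/2 = 0.275, v̄ = (0.22+0.16)/2 = 0.19 → q = 0.7×0.275×0.19 = 0.03658 m³/s
Q = Σ q = 1.211 m³/s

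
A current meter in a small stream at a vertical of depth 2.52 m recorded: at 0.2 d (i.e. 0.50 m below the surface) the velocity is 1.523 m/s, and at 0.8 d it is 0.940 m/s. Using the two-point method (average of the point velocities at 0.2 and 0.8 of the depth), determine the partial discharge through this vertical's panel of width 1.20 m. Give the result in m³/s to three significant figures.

3.72 m³/s

v̄ = (1.523 + 0.940) / 2 = 1.232 m/s
q = v̄ × d × w = 1.232 × 2.52 × 1.20 = 3.724 m³/s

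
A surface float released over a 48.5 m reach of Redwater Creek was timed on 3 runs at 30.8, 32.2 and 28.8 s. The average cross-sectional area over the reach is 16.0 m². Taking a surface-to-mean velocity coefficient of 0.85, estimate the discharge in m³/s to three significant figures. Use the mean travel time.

t̄ = (30.8 + 32.2 + 28.8) / 3 = 30.6 s
v_surface = L / t̄ = 48.5 / 30.6 = 1.585 m/s
v_mean = 0.85 × 1.585 = 1.347 m/s
Q = A × v_mean = 16.0 × 1.347 = 21.56 m³/s

21.6 m³/s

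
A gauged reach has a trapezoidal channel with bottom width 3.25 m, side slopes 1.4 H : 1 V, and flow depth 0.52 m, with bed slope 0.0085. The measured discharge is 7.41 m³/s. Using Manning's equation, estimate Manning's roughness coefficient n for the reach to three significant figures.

0.0142

A = (b + z·y)·y = (3.25 + 1.4×0.52)×0.52 = 2.069 m²
P = b + 2y√(1+z²) = 3.25 + 2×0.52×√(1+1.4²) = 5.039 m
R = A/P = 2.069/5.039 = 0.4105 m
n = (1/Q)·A·R^(2/3)·S^(1/2) = (1/7.41) × 2.069 × 0.5523 × 0.09220 = 0.01422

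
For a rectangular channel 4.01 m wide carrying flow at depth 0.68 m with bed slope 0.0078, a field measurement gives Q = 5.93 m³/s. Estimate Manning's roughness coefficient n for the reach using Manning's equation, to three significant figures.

A = b·y = 4.01 × 0.68 = 2.727 m²
P = b + 2y = 4.01 + 2×0.68 = 5.370 m
R = A/P = 2.727/5.370 = 0.5078 m
n = (1/Q)·A·R^(2/3)·S^(1/2) = (1/5.93) × 2.727 × 0.6365 × 0.08832 = 0.02585

0.0258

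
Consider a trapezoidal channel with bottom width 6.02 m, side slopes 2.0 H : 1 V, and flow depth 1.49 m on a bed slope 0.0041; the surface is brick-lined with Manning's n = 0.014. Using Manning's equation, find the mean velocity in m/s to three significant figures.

A = (b + z·y)·y = (6.02 + 2.0×1.49)×1.49 = 13.41 m²
P = b + 2y√(1+z²) = 6.02 + 2×1.49×√(1+2.0²) = 12.68 m
R = A/P = 13.41/12.68 = 1.057 m
Q = (1/n)·A·R^(2/3)·S^(1/2) = (1/0.014) × 13.41 × 1.057^(2/3) × 0.0041^(1/2) = 63.65 m³/s
V = Q/A = 63.65/13.41 = 4.747 m/s

4.75 m/s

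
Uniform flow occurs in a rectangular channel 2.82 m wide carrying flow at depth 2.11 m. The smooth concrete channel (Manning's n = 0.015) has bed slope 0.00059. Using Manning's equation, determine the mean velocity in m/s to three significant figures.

A = b·y = 2.82 × 2.11 = 5.950 m²
P = b + 2y = 2.82 + 2×2.11 = 7.040 m
R = A/P = 5.950/7.040 = 0.8452 m
Q = (1/n)·A·R^(2/3)·S^(1/2) = (1/0.015) × 5.950 × 0.8452^(2/3) × 0.00059^(1/2) = 8.613 m³/s
V = Q/A = 8.613/5.950 = 1.448 m/s

1.45 m/s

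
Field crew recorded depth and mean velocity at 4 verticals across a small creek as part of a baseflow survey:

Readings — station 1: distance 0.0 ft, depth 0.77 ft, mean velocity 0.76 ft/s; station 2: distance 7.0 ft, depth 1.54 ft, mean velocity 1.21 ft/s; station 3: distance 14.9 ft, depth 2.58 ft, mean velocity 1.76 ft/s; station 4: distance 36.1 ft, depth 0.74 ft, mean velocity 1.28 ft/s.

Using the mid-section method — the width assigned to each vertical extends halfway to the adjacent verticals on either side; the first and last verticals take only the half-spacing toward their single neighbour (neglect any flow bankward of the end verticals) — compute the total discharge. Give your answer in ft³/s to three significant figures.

w_1 = (7.0 − 0.0)/2 = 3.5 ft; q_1 = 0.76 × 0.77 × 3.5 = 2.048 ft³/s
w_2 = (14.9 − 0.0)/2 = 7.45 ft; q_2 = 1.21 × 1.54 × 7.45 = 13.88 ft³/s
w_3 = (36.1 − 7.0)/2 = 14.55 ft; q_3 = 1.76 × 2.58 × 14.55 = 66.07 ft³/s
w_4 = (36.1 − 14.9)/2 = 10.6 ft; q_4 = 1.28 × 0.74 × 10.6 = 10.04 ft³/s
Q = Σ qᵢ = 92.04 ft³/s

92.0 ft³/s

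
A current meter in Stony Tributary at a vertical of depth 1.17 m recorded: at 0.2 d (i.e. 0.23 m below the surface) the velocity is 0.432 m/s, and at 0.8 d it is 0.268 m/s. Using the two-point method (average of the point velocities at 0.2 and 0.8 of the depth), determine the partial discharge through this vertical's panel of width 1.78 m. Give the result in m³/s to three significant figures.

v̄ = (0.432 + 0.268) / 2 = 0.3500 m/s
q = v̄ × d × w = 0.3500 × 1.17 × 1.78 = 0.7289 m³/s

0.729 m³/s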